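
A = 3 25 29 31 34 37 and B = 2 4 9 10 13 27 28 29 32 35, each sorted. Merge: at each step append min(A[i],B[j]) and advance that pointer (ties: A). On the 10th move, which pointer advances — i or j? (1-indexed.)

i

i=1 j=1: A[i]=3>B[j]=2 take 2, j++
i=1 j=2: A[i]=3<=B[j]=4 take 3, i++
i=2 j=2: A[i]=25>B[j]=4 take 4, j++
i=2 j=3: A[i]=25>B[j]=9 take 9, j++
i=2 j=4: A[i]=25>B[j]=10 take 10, j++
i=2 j=5: A[i]=25>B[j]=13 take 13, j++
i=2 j=6: A[i]=25<=B[j]=27 take 25, i++
i=3 j=6: A[i]=29>B[j]=27 take 27, j++
i=3 j=7: A[i]=29>B[j]=28 take 28, j++
i=3 j=8: A[i]=29<=B[j]=29 take 29, i++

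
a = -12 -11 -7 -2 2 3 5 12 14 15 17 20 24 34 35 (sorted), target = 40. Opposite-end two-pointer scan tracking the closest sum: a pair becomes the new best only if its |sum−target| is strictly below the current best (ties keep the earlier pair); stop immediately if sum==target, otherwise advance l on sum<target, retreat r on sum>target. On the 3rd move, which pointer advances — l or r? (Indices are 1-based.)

l

l=1 r=15: -12+35=23 d=17 *, l++
l=2 r=15: -11+35=24 d=16 *, l++
l=3 r=15: -7+35=28 d=12 *, l++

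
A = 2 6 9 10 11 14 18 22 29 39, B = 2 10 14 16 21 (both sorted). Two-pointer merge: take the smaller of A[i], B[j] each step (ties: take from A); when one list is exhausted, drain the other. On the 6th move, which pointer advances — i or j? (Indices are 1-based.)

[i=1,j=1] A[i]=2<=B[j]=2 take 2 → i++
[i=2,j=1] A[i]=6>B[j]=2 take 2 → j++
[i=2,j=2] A[i]=6<=B[j]=10 take 6 → i++
[i=3,j=2] A[i]=9<=B[j]=10 take 9 → i++
[i=4,j=2] A[i]=10<=B[j]=10 take 10 → i++
[i=5,j=2] A[i]=11>B[j]=10 take 10 → j++

j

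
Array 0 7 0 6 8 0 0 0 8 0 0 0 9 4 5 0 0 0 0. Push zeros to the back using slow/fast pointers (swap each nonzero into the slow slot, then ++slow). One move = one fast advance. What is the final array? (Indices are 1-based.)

(s=1,f=1) a[fast]=0 → fast++
(s=1,f=2) a[fast]=7≠0 swap→a[1]=7 → slow++,fast++
(s=2,f=3) a[fast]=0 → fast++
(s=2,f=4) a[fast]=6≠0 swap→a[2]=6 → slow++,fast++
(s=3,f=5) a[fast]=8≠0 swap→a[3]=8 → slow++,fast++
(s=4,f=6) a[fast]=0 → fast++
(s=4,f=7) a[fast]=0 → fast++
(s=4,f=8) a[fast]=0 → fast++
(s=4,f=9) a[fast]=8≠0 swap→a[4]=8 → slow++,fast++
(s=5,f=10) a[fast]=0 → fast++
(s=5,f=11) a[fast]=0 → fast++
(s=5,f=12) a[fast]=0 → fast++
(s=5,f=13) a[fast]=9≠0 swap→a[5]=9 → slow++,fast++
(s=6,f=14) a[fast]=4≠0 swap→a[6]=4 → slow++,fast++
(s=7,f=15) a[fast]=5≠0 swap→a[7]=5 → slow++,fast++
(s=8,f=16) a[fast]=0 → fast++
(s=8,f=17) a[fast]=0 → fast++
(s=8,f=18) a[fast]=0 → fast++
(s=8,f=19) a[fast]=0 → fast++

[7, 6, 8, 8, 9, 4, 5, 0, 0, 0, 0, 0, 0, 0, 0, 0, 0, 0, 0]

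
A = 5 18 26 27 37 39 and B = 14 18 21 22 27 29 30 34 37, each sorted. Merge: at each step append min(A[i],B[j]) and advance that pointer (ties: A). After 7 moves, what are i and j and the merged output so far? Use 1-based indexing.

i=4, j=5, merged so far=[5, 14, 18, 18, 21, 22, 26]

[i=1,j=1] A[i]=5<=B[j]=14 take 5 → i++
[i=2,j=1] A[i]=18>B[j]=14 take 14 → j++
[i=2,j=2] A[i]=18<=B[j]=18 take 18 → i++
[i=3,j=2] A[i]=26>B[j]=18 take 18 → j++
[i=3,j=3] A[i]=26>B[j]=21 take 21 → j++
[i=3,j=4] A[i]=26>B[j]=22 take 22 → j++
[i=3,j=5] A[i]=26<=B[j]=27 take 26 → i++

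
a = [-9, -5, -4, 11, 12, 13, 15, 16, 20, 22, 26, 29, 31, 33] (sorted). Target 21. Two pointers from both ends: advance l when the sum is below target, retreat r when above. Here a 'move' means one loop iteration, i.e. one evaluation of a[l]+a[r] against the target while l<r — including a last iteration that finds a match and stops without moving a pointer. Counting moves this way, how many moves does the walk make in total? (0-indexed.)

[0,13] -9+33=24 >21 → r--
[0,12] -9+31=22 >21 → r--
[0,11] -9+29=20 <21 → l++
[1,11] -5+29=24 >21 → r--
[1,10] -5+26=21 → found

5 moves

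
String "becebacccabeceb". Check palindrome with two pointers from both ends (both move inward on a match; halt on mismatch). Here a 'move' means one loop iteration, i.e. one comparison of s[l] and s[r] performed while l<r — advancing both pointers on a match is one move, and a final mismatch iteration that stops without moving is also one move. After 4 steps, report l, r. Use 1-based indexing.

l=1 r=15: 'b'=='b', l++,r--
l=2 r=14: 'e'=='e', l++,r--
l=3 r=13: 'c'=='c', l++,r--
l=4 r=12: 'e'=='e', l++,r--

l=5, r=11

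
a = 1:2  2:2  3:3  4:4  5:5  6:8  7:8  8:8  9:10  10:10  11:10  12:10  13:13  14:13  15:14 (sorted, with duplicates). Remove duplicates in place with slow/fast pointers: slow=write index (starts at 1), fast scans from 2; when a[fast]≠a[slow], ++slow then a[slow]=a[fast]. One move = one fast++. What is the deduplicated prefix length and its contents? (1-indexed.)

length 8; prefix = [2, 3, 4, 5, 8, 10, 13, 14]

slow=1 fast=2: a[fast]=2=a[slow] dup, fast++
slow=1 fast=3: a[fast]=3≠a[slow]=2 write a[2]=3, slow++,fast++
slow=2 fast=4: a[fast]=4≠a[slow]=3 write a[3]=4, slow++,fast++
slow=3 fast=5: a[fast]=5≠a[slow]=4 write a[4]=5, slow++,fast++
slow=4 fast=6: a[fast]=8≠a[slow]=5 write a[5]=8, slow++,fast++
slow=5 fast=7: a[fast]=8=a[slow] dup, fast++
slow=5 fast=8: a[fast]=8=a[slow] dup, fast++
slow=5 fast=9: a[fast]=10≠a[slow]=8 write a[6]=10, slow++,fast++
slow=6 fast=10: a[fast]=10=a[slow] dup, fast++
slow=6 fast=11: a[fast]=10=a[slow] dup, fast++
slow=6 fast=12: a[fast]=10=a[slow] dup, fast++
slow=6 fast=13: a[fast]=13≠a[slow]=10 write a[7]=13, slow++,fast++
slow=7 fast=14: a[fast]=13=a[slow] dup, fast++
slow=7 fast=15: a[fast]=14≠a[slow]=13 write a[8]=14, slow++,fast++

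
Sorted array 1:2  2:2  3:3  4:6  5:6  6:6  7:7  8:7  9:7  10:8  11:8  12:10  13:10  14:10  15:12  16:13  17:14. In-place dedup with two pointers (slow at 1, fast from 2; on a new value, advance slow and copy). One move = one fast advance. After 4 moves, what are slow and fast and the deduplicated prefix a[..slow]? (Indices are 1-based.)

(s=1,f=2) a[fast]=2=a[slow] dup → fast++
(s=1,f=3) a[fast]=3≠a[slow]=2 write a[2]=3 → slow++,fast++
(s=2,f=4) a[fast]=6≠a[slow]=3 write a[3]=6 → slow++,fast++
(s=3,f=5) a[fast]=6=a[slow] dup → fast++

slow=3, fast=6, prefix=[2, 3, 6]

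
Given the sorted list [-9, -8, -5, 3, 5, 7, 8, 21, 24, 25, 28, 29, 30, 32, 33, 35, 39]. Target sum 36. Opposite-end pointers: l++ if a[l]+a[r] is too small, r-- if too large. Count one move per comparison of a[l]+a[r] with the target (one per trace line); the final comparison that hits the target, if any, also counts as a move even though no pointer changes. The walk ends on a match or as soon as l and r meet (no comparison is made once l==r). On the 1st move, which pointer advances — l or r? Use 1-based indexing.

l

l=1 r=17: -9+39=30 <36, l++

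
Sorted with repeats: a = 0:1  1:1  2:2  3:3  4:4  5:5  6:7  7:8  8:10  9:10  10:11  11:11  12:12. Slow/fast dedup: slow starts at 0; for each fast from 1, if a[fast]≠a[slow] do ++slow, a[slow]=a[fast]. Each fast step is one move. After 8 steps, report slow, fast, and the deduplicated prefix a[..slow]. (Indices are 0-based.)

slow=7, fast=9, prefix=[1, 2, 3, 4, 5, 7, 8, 10]

(s=0,f=1) a[fast]=1=a[slow] dup → fast++
(s=0,f=2) a[fast]=2≠a[slow]=1 write a[1]=2 → slow++,fast++
(s=1,f=3) a[fast]=3≠a[slow]=2 write a[2]=3 → slow++,fast++
(s=2,f=4) a[fast]=4≠a[slow]=3 write a[3]=4 → slow++,fast++
(s=3,f=5) a[fast]=5≠a[slow]=4 write a[4]=5 → slow++,fast++
(s=4,f=6) a[fast]=7≠a[slow]=5 write a[5]=7 → slow++,fast++
(s=5,f=7) a[fast]=8≠a[slow]=7 write a[6]=8 → slow++,fast++
(s=6,f=8) a[fast]=10≠a[slow]=8 write a[7]=10 → slow++,fast++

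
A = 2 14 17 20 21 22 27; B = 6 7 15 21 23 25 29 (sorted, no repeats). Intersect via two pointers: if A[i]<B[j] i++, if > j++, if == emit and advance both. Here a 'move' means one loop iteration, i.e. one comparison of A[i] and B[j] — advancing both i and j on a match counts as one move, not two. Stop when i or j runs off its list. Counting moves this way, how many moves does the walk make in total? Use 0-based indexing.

i=0 j=0: 2<6, i++
i=1 j=0: 14>6, j++
i=1 j=1: 14>7, j++
i=1 j=2: 14<15, i++
i=2 j=2: 17>15, j++
i=2 j=3: 17<21, i++
i=3 j=3: 20<21, i++
i=4 j=3: 21==21 emit, i++,j++
i=5 j=4: 22<23, i++
i=6 j=4: 27>23, j++
i=6 j=5: 27>25, j++
i=6 j=6: 27<29, i++

12 moves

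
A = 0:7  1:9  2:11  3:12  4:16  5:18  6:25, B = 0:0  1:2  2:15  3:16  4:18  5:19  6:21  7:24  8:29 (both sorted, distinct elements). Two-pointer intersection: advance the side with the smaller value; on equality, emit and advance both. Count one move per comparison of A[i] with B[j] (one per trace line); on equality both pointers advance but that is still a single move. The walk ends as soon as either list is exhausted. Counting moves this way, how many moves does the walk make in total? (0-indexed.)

i=0 j=0: 7>0, j++
i=0 j=1: 7>2, j++
i=0 j=2: 7<15, i++
i=1 j=2: 9<15, i++
i=2 j=2: 11<15, i++
i=3 j=2: 12<15, i++
i=4 j=2: 16>15, j++
i=4 j=3: 16==16 emit, i++,j++
i=5 j=4: 18==18 emit, i++,j++
i=6 j=5: 25>19, j++
i=6 j=6: 25>21, j++
i=6 j=7: 25>24, j++
i=6 j=8: 25<29, i++

13 moves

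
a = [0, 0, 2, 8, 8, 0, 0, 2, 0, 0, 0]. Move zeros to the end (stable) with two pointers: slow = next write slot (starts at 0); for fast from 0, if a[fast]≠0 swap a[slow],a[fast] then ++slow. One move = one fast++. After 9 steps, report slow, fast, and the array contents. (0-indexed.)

(s=0,f=0) a[fast]=0 → fast++
(s=0,f=1) a[fast]=0 → fast++
(s=0,f=2) a[fast]=2≠0 swap→a[0]=2 → slow++,fast++
(s=1,f=3) a[fast]=8≠0 swap→a[1]=8 → slow++,fast++
(s=2,f=4) a[fast]=8≠0 swap→a[2]=8 → slow++,fast++
(s=3,f=5) a[fast]=0 → fast++
(s=3,f=6) a[fast]=0 → fast++
(s=3,f=7) a[fast]=2≠0 swap→a[3]=2 → slow++,fast++
(s=4,f=8) a[fast]=0 → fast++

slow=4, fast=9, a=[2, 8, 8, 2, 0, 0, 0, 0, 0, 0, 0]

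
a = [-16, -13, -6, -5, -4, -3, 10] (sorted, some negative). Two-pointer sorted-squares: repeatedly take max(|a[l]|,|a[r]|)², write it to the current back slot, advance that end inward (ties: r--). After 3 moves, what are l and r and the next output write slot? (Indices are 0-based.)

l=0 r=6: |-16|>|10| out[6]=256, l++
l=1 r=6: |-13|>|10| out[5]=169, l++
l=2 r=6: |-6|<=|10| out[4]=100, r--

l=2, r=5, next write slot=3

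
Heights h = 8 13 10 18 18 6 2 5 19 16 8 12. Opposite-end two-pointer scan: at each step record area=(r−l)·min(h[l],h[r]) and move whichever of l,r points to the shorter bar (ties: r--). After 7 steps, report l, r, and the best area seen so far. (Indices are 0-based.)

[0,11] min(8,12)*11=88 best=88 * → l++
[1,11] min(13,12)*10=120 best=120 * → r--
[1,10] min(13,8)*9=72 best=120 → r--
[1,9] min(13,16)*8=104 best=120 → l++
[2,9] min(10,16)*7=70 best=120 → l++
[3,9] min(18,16)*6=96 best=120 → r--
[3,8] min(18,19)*5=90 best=120 → l++

l=4, r=8, best area=120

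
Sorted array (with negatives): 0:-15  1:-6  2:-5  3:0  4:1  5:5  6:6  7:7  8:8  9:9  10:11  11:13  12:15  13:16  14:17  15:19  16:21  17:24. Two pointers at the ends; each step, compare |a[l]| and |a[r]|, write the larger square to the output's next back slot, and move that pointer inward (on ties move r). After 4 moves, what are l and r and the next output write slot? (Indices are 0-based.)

l=0, r=13, next write slot=13

[0,17] |-15|<=|24| out[17]=576 → r--
[0,16] |-15|<=|21| out[16]=441 → r--
[0,15] |-15|<=|19| out[15]=361 → r--
[0,14] |-15|<=|17| out[14]=289 → r--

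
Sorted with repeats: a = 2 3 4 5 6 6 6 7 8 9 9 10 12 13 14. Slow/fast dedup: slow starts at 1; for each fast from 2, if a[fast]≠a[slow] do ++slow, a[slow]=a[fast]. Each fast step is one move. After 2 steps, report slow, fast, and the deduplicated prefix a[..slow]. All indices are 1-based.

slow=3, fast=4, prefix=[2, 3, 4]

slow=1 fast=2: a[fast]=3≠a[slow]=2 write a[2]=3, slow++,fast++
slow=2 fast=3: a[fast]=4≠a[slow]=3 write a[3]=4, slow++,fast++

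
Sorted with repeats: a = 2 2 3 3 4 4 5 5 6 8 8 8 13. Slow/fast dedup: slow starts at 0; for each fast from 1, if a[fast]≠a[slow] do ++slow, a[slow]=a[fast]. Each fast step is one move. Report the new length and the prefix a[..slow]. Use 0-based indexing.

(s=0,f=1) a[fast]=2=a[slow] dup → fast++
(s=0,f=2) a[fast]=3≠a[slow]=2 write a[1]=3 → slow++,fast++
(s=1,f=3) a[fast]=3=a[slow] dup → fast++
(s=1,f=4) a[fast]=4≠a[slow]=3 write a[2]=4 → slow++,fast++
(s=2,f=5) a[fast]=4=a[slow] dup → fast++
(s=2,f=6) a[fast]=5≠a[slow]=4 write a[3]=5 → slow++,fast++
(s=3,f=7) a[fast]=5=a[slow] dup → fast++
(s=3,f=8) a[fast]=6≠a[slow]=5 write a[4]=6 → slow++,fast++
(s=4,f=9) a[fast]=8≠a[slow]=6 write a[5]=8 → slow++,fast++
(s=5,f=10) a[fast]=8=a[slow] dup → fast++
(s=5,f=11) a[fast]=8=a[slow] dup → fast++
(s=5,f=12) a[fast]=13≠a[slow]=8 write a[6]=13 → slow++,fast++

length 7; prefix = [2, 3, 4, 5, 6, 8, 13]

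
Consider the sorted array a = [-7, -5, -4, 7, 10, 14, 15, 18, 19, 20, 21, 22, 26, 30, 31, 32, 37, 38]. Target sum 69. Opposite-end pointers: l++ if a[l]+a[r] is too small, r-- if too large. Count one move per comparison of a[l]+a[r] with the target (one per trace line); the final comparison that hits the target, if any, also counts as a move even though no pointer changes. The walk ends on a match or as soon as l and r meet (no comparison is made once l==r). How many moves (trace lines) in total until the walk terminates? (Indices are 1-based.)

l=1 r=18: -7+38=31 <69, l++
l=2 r=18: -5+38=33 <69, l++
l=3 r=18: -4+38=34 <69, l++
l=4 r=18: 7+38=45 <69, l++
l=5 r=18: 10+38=48 <69, l++
l=6 r=18: 14+38=52 <69, l++
l=7 r=18: 15+38=53 <69, l++
l=8 r=18: 18+38=56 <69, l++
l=9 r=18: 19+38=57 <69, l++
l=10 r=18: 20+38=58 <69, l++
l=11 r=18: 21+38=59 <69, l++
l=12 r=18: 22+38=60 <69, l++
l=13 r=18: 26+38=64 <69, l++
l=14 r=18: 30+38=68 <69, l++
l=15 r=18: 31+38=69, found

15 moves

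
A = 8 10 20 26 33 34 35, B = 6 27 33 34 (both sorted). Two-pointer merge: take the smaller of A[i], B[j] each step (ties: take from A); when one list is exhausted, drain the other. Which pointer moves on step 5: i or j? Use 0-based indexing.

[i=0,j=0] A[i]=8>B[j]=6 take 6 → j++
[i=0,j=1] A[i]=8<=B[j]=27 take 8 → i++
[i=1,j=1] A[i]=10<=B[j]=27 take 10 → i++
[i=2,j=1] A[i]=20<=B[j]=27 take 20 → i++
[i=3,j=1] A[i]=26<=B[j]=27 take 26 → i++

i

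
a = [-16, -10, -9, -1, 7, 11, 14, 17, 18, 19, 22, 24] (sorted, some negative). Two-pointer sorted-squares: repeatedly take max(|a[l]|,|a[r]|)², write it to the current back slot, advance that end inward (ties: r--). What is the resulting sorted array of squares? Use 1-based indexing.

l=1 r=12: |-16|<=|24| out[12]=576, r--
l=1 r=11: |-16|<=|22| out[11]=484, r--
l=1 r=10: |-16|<=|19| out[10]=361, r--
l=1 r=9: |-16|<=|18| out[9]=324, r--
l=1 r=8: |-16|<=|17| out[8]=289, r--
l=1 r=7: |-16|>|14| out[7]=256, l++
l=2 r=7: |-10|<=|14| out[6]=196, r--
l=2 r=6: |-10|<=|11| out[5]=121, r--
l=2 r=5: |-10|>|7| out[4]=100, l++
l=3 r=5: |-9|>|7| out[3]=81, l++
l=4 r=5: |-1|<=|7| out[2]=49, r--
l=4 r=4: |-1|<=|-1| out[1]=1, r--

[1, 49, 81, 100, 121, 196, 256, 289, 324, 361, 484, 576]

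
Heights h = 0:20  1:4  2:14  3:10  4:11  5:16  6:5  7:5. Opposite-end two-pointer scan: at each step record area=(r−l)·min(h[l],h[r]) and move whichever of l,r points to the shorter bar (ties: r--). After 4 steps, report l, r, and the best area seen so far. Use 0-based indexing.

l=0, r=3, best area=80

[0,7] min(20,5)*7=35 best=35 * → r--
[0,6] min(20,5)*6=30 best=35 → r--
[0,5] min(20,16)*5=80 best=80 * → r--
[0,4] min(20,11)*4=44 best=80 → r--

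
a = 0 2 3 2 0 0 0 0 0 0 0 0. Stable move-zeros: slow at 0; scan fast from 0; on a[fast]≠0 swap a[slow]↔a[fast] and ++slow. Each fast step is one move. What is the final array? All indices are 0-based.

(s=0,f=0) a[fast]=0 → fast++
(s=0,f=1) a[fast]=2≠0 swap→a[0]=2 → slow++,fast++
(s=1,f=2) a[fast]=3≠0 swap→a[1]=3 → slow++,fast++
(s=2,f=3) a[fast]=2≠0 swap→a[2]=2 → slow++,fast++
(s=3,f=4) a[fast]=0 → fast++
(s=3,f=5) a[fast]=0 → fast++
(s=3,f=6) a[fast]=0 → fast++
(s=3,f=7) a[fast]=0 → fast++
(s=3,f=8) a[fast]=0 → fast++
(s=3,f=9) a[fast]=0 → fast++
(s=3,f=10) a[fast]=0 → fast++
(s=3,f=11) a[fast]=0 → fast++

[2, 3, 2, 0, 0, 0, 0, 0, 0, 0, 0, 0]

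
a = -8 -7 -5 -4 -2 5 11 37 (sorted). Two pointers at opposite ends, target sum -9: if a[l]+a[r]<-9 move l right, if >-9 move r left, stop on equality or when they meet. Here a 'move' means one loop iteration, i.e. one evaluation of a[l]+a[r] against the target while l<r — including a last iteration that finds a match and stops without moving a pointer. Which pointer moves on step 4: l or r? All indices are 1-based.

l

[1,8] -8+37=29 >-9 → r--
[1,7] -8+11=3 >-9 → r--
[1,6] -8+5=-3 >-9 → r--
[1,5] -8+-2=-10 <-9 → l++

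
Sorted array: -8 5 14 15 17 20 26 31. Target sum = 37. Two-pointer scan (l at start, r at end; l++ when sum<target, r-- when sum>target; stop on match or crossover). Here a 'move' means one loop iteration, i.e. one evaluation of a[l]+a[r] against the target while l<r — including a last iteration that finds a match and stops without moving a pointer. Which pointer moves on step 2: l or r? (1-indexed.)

l=1 r=8: -8+31=23 <37, l++
l=2 r=8: 5+31=36 <37, l++

l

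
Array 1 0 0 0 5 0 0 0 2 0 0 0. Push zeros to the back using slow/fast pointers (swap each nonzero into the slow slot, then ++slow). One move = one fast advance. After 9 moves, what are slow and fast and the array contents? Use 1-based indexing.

slow=4, fast=10, a=[1, 5, 2, 0, 0, 0, 0, 0, 0, 0, 0, 0]

slow=1 fast=1: a[fast]=1≠0 swap→a[1]=1, slow++,fast++
slow=2 fast=2: a[fast]=0, fast++
slow=2 fast=3: a[fast]=0, fast++
slow=2 fast=4: a[fast]=0, fast++
slow=2 fast=5: a[fast]=5≠0 swap→a[2]=5, slow++,fast++
slow=3 fast=6: a[fast]=0, fast++
slow=3 fast=7: a[fast]=0, fast++
slow=3 fast=8: a[fast]=0, fast++
slow=3 fast=9: a[fast]=2≠0 swap→a[3]=2, slow++,fast++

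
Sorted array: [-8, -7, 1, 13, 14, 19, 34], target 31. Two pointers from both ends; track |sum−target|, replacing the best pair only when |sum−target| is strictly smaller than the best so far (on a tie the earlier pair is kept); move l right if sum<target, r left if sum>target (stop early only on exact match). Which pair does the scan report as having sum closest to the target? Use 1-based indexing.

pair (13, 19) with sum 32 (|Δ|=1)

[1,7] -8+34=26 d=5 * → l++
[2,7] -7+34=27 d=4 * → l++
[3,7] 1+34=35 d=4 → r--
[3,6] 1+19=20 d=11 → l++
[4,6] 13+19=32 d=1 * → r--
[4,5] 13+14=27 d=4 → l++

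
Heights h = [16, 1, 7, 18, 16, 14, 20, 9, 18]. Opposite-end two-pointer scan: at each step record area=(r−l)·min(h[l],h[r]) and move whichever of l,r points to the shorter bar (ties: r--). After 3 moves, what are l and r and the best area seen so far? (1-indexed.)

l=4, r=9, best area=128

[1,9] min(16,18)*8=128 best=128 * → l++
[2,9] min(1,18)*7=7 best=128 → l++
[3,9] min(7,18)*6=42 best=128 → l++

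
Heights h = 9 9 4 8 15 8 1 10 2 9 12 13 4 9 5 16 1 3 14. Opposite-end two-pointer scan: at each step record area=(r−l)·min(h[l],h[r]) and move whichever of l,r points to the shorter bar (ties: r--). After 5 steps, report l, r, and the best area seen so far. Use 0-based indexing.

l=0 r=18: min(9,14)*18=162 best=162 *, l++
l=1 r=18: min(9,14)*17=153 best=162, l++
l=2 r=18: min(4,14)*16=64 best=162, l++
l=3 r=18: min(8,14)*15=120 best=162, l++
l=4 r=18: min(15,14)*14=196 best=196 *, r--

l=4, r=17, best area=196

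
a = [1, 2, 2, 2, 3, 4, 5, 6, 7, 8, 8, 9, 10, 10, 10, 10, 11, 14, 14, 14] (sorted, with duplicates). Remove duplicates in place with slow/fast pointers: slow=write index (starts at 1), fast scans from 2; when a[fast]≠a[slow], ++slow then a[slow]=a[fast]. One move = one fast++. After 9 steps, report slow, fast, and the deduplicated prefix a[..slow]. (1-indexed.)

slow=1 fast=2: a[fast]=2≠a[slow]=1 write a[2]=2, slow++,fast++
slow=2 fast=3: a[fast]=2=a[slow] dup, fast++
slow=2 fast=4: a[fast]=2=a[slow] dup, fast++
slow=2 fast=5: a[fast]=3≠a[slow]=2 write a[3]=3, slow++,fast++
slow=3 fast=6: a[fast]=4≠a[slow]=3 write a[4]=4, slow++,fast++
slow=4 fast=7: a[fast]=5≠a[slow]=4 write a[5]=5, slow++,fast++
slow=5 fast=8: a[fast]=6≠a[slow]=5 write a[6]=6, slow++,fast++
slow=6 fast=9: a[fast]=7≠a[slow]=6 write a[7]=7, slow++,fast++
slow=7 fast=10: a[fast]=8≠a[slow]=7 write a[8]=8, slow++,fast++

slow=8, fast=11, prefix=[1, 2, 3, 4, 5, 6, 7, 8]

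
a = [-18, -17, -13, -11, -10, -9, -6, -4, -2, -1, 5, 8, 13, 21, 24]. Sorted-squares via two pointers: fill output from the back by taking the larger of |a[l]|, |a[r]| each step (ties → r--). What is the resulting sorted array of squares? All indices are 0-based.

[1, 4, 16, 25, 36, 64, 81, 100, 121, 169, 169, 289, 324, 441, 576]

[0,14] |-18|<=|24| out[14]=576 → r--
[0,13] |-18|<=|21| out[13]=441 → r--
[0,12] |-18|>|13| out[12]=324 → l++
[1,12] |-17|>|13| out[11]=289 → l++
[2,12] |-13|<=|13| out[10]=169 → r--
[2,11] |-13|>|8| out[9]=169 → l++
[3,11] |-11|>|8| out[8]=121 → l++
[4,11] |-10|>|8| out[7]=100 → l++
[5,11] |-9|>|8| out[6]=81 → l++
[6,11] |-6|<=|8| out[5]=64 → r--
[6,10] |-6|>|5| out[4]=36 → l++
[7,10] |-4|<=|5| out[3]=25 → r--
[7,9] |-4|>|-1| out[2]=16 → l++
[8,9] |-2|>|-1| out[1]=4 → l++
[9,9] |-1|<=|-1| out[0]=1 → r--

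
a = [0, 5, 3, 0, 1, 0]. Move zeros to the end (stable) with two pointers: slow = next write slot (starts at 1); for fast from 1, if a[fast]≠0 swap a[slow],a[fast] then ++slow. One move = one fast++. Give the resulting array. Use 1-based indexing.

(s=1,f=1) a[fast]=0 → fast++
(s=1,f=2) a[fast]=5≠0 swap→a[1]=5 → slow++,fast++
(s=2,f=3) a[fast]=3≠0 swap→a[2]=3 → slow++,fast++
(s=3,f=4) a[fast]=0 → fast++
(s=3,f=5) a[fast]=1≠0 swap→a[3]=1 → slow++,fast++
(s=4,f=6) a[fast]=0 → fast++

[5, 3, 1, 0, 0, 0]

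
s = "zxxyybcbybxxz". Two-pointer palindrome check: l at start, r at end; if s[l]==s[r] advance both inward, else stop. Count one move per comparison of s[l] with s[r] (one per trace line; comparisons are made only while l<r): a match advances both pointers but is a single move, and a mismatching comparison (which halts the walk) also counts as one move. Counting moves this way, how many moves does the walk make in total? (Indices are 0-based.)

[0,12] 'z'=='z' → l++,r--
[1,11] 'x'=='x' → l++,r--
[2,10] 'x'=='x' → l++,r--
[3,9] 'y'!='b' → stop

4 moves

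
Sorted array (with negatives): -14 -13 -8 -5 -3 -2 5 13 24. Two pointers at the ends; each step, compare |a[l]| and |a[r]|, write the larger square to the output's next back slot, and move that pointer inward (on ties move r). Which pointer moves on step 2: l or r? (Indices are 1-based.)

[1,9] |-14|<=|24| out[9]=576 → r--
[1,8] |-14|>|13| out[8]=196 → l++

l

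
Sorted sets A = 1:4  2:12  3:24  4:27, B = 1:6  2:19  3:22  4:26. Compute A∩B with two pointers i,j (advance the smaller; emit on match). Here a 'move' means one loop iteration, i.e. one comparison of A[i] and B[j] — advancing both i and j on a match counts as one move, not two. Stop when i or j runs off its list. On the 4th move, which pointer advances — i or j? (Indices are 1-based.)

j

[i=1,j=1] 4<6 → i++
[i=2,j=1] 12>6 → j++
[i=2,j=2] 12<19 → i++
[i=3,j=2] 24>19 → j++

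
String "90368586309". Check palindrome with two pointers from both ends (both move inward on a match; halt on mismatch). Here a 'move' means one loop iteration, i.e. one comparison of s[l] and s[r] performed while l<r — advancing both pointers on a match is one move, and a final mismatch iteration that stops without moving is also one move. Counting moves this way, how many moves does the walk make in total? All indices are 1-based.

[1,11] '9'=='9' → l++,r--
[2,10] '0'=='0' → l++,r--
[3,9] '3'=='3' → l++,r--
[4,8] '6'=='6' → l++,r--
[5,7] '8'=='8' → l++,r--

5 moves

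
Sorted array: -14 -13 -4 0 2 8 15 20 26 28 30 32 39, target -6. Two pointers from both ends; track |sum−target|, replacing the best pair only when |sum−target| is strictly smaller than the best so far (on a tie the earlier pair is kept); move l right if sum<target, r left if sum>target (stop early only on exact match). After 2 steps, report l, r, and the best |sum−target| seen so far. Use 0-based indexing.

l=0 r=12: -14+39=25 d=31 *, r--
l=0 r=11: -14+32=18 d=24 *, r--

l=0, r=10, best |Δ|=24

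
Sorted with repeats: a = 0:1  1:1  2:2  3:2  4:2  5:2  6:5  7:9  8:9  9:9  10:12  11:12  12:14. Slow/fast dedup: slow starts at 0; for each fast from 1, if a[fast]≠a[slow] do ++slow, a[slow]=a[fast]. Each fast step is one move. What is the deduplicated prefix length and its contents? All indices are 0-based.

slow=0 fast=1: a[fast]=1=a[slow] dup, fast++
slow=0 fast=2: a[fast]=2≠a[slow]=1 write a[1]=2, slow++,fast++
slow=1 fast=3: a[fast]=2=a[slow] dup, fast++
slow=1 fast=4: a[fast]=2=a[slow] dup, fast++
slow=1 fast=5: a[fast]=2=a[slow] dup, fast++
slow=1 fast=6: a[fast]=5≠a[slow]=2 write a[2]=5, slow++,fast++
slow=2 fast=7: a[fast]=9≠a[slow]=5 write a[3]=9, slow++,fast++
slow=3 fast=8: a[fast]=9=a[slow] dup, fast++
slow=3 fast=9: a[fast]=9=a[slow] dup, fast++
slow=3 fast=10: a[fast]=12≠a[slow]=9 write a[4]=12, slow++,fast++
slow=4 fast=11: a[fast]=12=a[slow] dup, fast++
slow=4 fast=12: a[fast]=14≠a[slow]=12 write a[5]=14, slow++,fast++

length 6; prefix = [1, 2, 5, 9, 12, 14]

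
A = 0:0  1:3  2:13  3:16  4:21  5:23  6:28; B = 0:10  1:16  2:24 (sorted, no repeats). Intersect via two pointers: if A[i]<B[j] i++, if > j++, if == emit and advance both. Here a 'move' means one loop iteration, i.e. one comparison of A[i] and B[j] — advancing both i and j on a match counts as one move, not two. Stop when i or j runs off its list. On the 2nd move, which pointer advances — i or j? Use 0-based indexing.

i=0 j=0: 0<10, i++
i=1 j=0: 3<10, i++

i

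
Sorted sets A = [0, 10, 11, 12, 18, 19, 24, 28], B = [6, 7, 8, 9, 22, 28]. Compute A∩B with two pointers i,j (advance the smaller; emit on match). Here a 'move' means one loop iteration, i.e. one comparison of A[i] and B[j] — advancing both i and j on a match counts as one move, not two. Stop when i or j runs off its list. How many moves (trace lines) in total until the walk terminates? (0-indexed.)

13 moves

[i=0,j=0] 0<6 → i++
[i=1,j=0] 10>6 → j++
[i=1,j=1] 10>7 → j++
[i=1,j=2] 10>8 → j++
[i=1,j=3] 10>9 → j++
[i=1,j=4] 10<22 → i++
[i=2,j=4] 11<22 → i++
[i=3,j=4] 12<22 → i++
[i=4,j=4] 18<22 → i++
[i=5,j=4] 19<22 → i++
[i=6,j=4] 24>22 → j++
[i=6,j=5] 24<28 → i++
[i=7,j=5] 28==28 emit → i++,j++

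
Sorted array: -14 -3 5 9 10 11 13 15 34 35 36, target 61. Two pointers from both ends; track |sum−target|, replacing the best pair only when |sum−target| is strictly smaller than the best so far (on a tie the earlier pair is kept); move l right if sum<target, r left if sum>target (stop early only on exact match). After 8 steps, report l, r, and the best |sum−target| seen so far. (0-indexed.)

l=8, r=10, best |Δ|=10

l=0 r=10: -14+36=22 d=39 *, l++
l=1 r=10: -3+36=33 d=28 *, l++
l=2 r=10: 5+36=41 d=20 *, l++
l=3 r=10: 9+36=45 d=16 *, l++
l=4 r=10: 10+36=46 d=15 *, l++
l=5 r=10: 11+36=47 d=14 *, l++
l=6 r=10: 13+36=49 d=12 *, l++
l=7 r=10: 15+36=51 d=10 *, l++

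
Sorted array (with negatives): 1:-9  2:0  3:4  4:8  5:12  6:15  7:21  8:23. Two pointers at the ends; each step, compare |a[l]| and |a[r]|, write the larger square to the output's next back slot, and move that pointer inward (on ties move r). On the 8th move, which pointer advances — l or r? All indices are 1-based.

r

[1,8] |-9|<=|23| out[8]=529 → r--
[1,7] |-9|<=|21| out[7]=441 → r--
[1,6] |-9|<=|15| out[6]=225 → r--
[1,5] |-9|<=|12| out[5]=144 → r--
[1,4] |-9|>|8| out[4]=81 → l++
[2,4] |0|<=|8| out[3]=64 → r--
[2,3] |0|<=|4| out[2]=16 → r--
[2,2] |0|<=|0| out[1]=0 → r--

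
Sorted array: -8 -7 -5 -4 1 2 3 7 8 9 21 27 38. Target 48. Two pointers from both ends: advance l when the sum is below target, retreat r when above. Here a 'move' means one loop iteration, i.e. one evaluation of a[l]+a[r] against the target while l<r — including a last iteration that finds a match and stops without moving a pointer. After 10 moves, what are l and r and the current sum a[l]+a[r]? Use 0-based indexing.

[0,12] -8+38=30 <48 → l++
[1,12] -7+38=31 <48 → l++
[2,12] -5+38=33 <48 → l++
[3,12] -4+38=34 <48 → l++
[4,12] 1+38=39 <48 → l++
[5,12] 2+38=40 <48 → l++
[6,12] 3+38=41 <48 → l++
[7,12] 7+38=45 <48 → l++
[8,12] 8+38=46 <48 → l++
[9,12] 9+38=47 <48 → l++

l=10, r=12, sum=59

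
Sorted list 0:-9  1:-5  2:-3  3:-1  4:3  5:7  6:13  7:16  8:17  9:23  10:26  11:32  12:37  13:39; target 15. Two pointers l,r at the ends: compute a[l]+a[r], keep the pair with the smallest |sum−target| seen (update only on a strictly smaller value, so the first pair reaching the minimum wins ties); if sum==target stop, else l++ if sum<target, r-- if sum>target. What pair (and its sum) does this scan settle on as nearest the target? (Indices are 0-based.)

pair (-1, 16) with sum 15 (|Δ|=0)

l=0 r=13: -9+39=30 d=15 *, r--
l=0 r=12: -9+37=28 d=13 *, r--
l=0 r=11: -9+32=23 d=8 *, r--
l=0 r=10: -9+26=17 d=2 *, r--
l=0 r=9: -9+23=14 d=1 *, l++
l=1 r=9: -5+23=18 d=3, r--
l=1 r=8: -5+17=12 d=3, l++
l=2 r=8: -3+17=14 d=1, l++
l=3 r=8: -1+17=16 d=1, r--
l=3 r=7: -1+16=15 d=0 *, stop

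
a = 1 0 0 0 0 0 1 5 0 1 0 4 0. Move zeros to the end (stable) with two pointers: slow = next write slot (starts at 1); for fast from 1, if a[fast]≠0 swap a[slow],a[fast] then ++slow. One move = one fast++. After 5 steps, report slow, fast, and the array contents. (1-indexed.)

(s=1,f=1) a[fast]=1≠0 swap→a[1]=1 → slow++,fast++
(s=2,f=2) a[fast]=0 → fast++
(s=2,f=3) a[fast]=0 → fast++
(s=2,f=4) a[fast]=0 → fast++
(s=2,f=5) a[fast]=0 → fast++

slow=2, fast=6, a=[1, 0, 0, 0, 0, 0, 1, 5, 0, 1, 0, 4, 0]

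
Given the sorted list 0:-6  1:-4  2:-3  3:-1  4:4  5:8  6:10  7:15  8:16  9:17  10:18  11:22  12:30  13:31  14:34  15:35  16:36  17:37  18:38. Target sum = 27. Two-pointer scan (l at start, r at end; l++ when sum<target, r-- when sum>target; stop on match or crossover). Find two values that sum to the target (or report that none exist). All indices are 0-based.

l=0 r=18: -6+38=32 >27, r--
l=0 r=17: -6+37=31 >27, r--
l=0 r=16: -6+36=30 >27, r--
l=0 r=15: -6+35=29 >27, r--
l=0 r=14: -6+34=28 >27, r--
l=0 r=13: -6+31=25 <27, l++
l=1 r=13: -4+31=27, found

(-4, 31)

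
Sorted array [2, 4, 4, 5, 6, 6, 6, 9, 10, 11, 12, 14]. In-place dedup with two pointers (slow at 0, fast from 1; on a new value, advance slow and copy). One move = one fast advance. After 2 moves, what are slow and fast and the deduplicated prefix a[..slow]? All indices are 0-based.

(s=0,f=1) a[fast]=4≠a[slow]=2 write a[1]=4 → slow++,fast++
(s=1,f=2) a[fast]=4=a[slow] dup → fast++

slow=1, fast=3, prefix=[2, 4]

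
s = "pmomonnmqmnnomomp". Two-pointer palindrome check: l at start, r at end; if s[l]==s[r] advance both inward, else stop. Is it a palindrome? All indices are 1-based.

palindrome

[1,17] 'p'=='p' → l++,r--
[2,16] 'm'=='m' → l++,r--
[3,15] 'o'=='o' → l++,r--
[4,14] 'm'=='m' → l++,r--
[5,13] 'o'=='o' → l++,r--
[6,12] 'n'=='n' → l++,r--
[7,11] 'n'=='n' → l++,r--
[8,10] 'm'=='m' → l++,r--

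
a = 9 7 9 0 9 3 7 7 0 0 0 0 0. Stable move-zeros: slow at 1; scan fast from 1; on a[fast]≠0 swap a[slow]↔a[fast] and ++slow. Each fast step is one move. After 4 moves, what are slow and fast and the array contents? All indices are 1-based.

(s=1,f=1) a[fast]=9≠0 swap→a[1]=9 → slow++,fast++
(s=2,f=2) a[fast]=7≠0 swap→a[2]=7 → slow++,fast++
(s=3,f=3) a[fast]=9≠0 swap→a[3]=9 → slow++,fast++
(s=4,f=4) a[fast]=0 → fast++

slow=4, fast=5, a=[9, 7, 9, 0, 9, 3, 7, 7, 0, 0, 0, 0, 0]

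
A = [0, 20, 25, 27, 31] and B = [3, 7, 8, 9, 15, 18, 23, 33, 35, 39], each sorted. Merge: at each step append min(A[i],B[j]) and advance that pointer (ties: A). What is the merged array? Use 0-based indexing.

[i=0,j=0] A[i]=0<=B[j]=3 take 0 → i++
[i=1,j=0] A[i]=20>B[j]=3 take 3 → j++
[i=1,j=1] A[i]=20>B[j]=7 take 7 → j++
[i=1,j=2] A[i]=20>B[j]=8 take 8 → j++
[i=1,j=3] A[i]=20>B[j]=9 take 9 → j++
[i=1,j=4] A[i]=20>B[j]=15 take 15 → j++
[i=1,j=5] A[i]=20>B[j]=18 take 18 → j++
[i=1,j=6] A[i]=20<=B[j]=23 take 20 → i++
[i=2,j=6] A[i]=25>B[j]=23 take 23 → j++
[i=2,j=7] A[i]=25<=B[j]=33 take 25 → i++
[i=3,j=7] A[i]=27<=B[j]=33 take 27 → i++
[i=4,j=7] A[i]=31<=B[j]=33 take 31 → i++
[i=5,j=7] A done, take B[j]=33 → j++
[i=5,j=8] A done, take B[j]=35 → j++
[i=5,j=9] A done, take B[j]=39 → j++

[0, 3, 7, 8, 9, 15, 18, 20, 23, 25, 27, 31, 33, 35, 39]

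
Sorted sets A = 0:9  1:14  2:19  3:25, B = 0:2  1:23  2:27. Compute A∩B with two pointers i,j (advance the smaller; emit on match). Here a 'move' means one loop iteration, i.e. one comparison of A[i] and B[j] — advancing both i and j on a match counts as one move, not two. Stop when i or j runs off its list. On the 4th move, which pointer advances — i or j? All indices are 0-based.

i=0 j=0: 9>2, j++
i=0 j=1: 9<23, i++
i=1 j=1: 14<23, i++
i=2 j=1: 19<23, i++

i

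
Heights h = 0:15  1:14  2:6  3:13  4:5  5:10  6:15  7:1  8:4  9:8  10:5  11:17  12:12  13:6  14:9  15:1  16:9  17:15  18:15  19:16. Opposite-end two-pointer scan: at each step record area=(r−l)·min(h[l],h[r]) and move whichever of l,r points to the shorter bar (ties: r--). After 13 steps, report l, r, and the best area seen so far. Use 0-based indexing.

[0,19] min(15,16)*19=285 best=285 * → l++
[1,19] min(14,16)*18=252 best=285 → l++
[2,19] min(6,16)*17=102 best=285 → l++
[3,19] min(13,16)*16=208 best=285 → l++
[4,19] min(5,16)*15=75 best=285 → l++
[5,19] min(10,16)*14=140 best=285 → l++
[6,19] min(15,16)*13=195 best=285 → l++
[7,19] min(1,16)*12=12 best=285 → l++
[8,19] min(4,16)*11=44 best=285 → l++
[9,19] min(8,16)*10=80 best=285 → l++
[10,19] min(5,16)*9=45 best=285 → l++
[11,19] min(17,16)*8=128 best=285 → r--
[11,18] min(17,15)*7=105 best=285 → r--

l=11, r=17, best area=285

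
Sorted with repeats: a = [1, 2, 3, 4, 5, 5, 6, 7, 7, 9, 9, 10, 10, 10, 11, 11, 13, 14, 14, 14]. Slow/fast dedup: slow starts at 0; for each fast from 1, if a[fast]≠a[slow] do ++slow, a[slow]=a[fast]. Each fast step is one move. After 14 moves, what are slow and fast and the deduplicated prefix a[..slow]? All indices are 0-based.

(s=0,f=1) a[fast]=2≠a[slow]=1 write a[1]=2 → slow++,fast++
(s=1,f=2) a[fast]=3≠a[slow]=2 write a[2]=3 → slow++,fast++
(s=2,f=3) a[fast]=4≠a[slow]=3 write a[3]=4 → slow++,fast++
(s=3,f=4) a[fast]=5≠a[slow]=4 write a[4]=5 → slow++,fast++
(s=4,f=5) a[fast]=5=a[slow] dup → fast++
(s=4,f=6) a[fast]=6≠a[slow]=5 write a[5]=6 → slow++,fast++
(s=5,f=7) a[fast]=7≠a[slow]=6 write a[6]=7 → slow++,fast++
(s=6,f=8) a[fast]=7=a[slow] dup → fast++
(s=6,f=9) a[fast]=9≠a[slow]=7 write a[7]=9 → slow++,fast++
(s=7,f=10) a[fast]=9=a[slow] dup → fast++
(s=7,f=11) a[fast]=10≠a[slow]=9 write a[8]=10 → slow++,fast++
(s=8,f=12) a[fast]=10=a[slow] dup → fast++
(s=8,f=13) a[fast]=10=a[slow] dup → fast++
(s=8,f=14) a[fast]=11≠a[slow]=10 write a[9]=11 → slow++,fast++

slow=9, fast=15, prefix=[1, 2, 3, 4, 5, 6, 7, 9, 10, 11]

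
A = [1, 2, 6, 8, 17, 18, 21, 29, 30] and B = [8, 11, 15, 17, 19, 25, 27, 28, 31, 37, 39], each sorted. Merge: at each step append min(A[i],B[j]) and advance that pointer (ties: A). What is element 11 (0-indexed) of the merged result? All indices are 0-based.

merged[11] = 21

i=0 j=0: A[i]=1<=B[j]=8 take 1, i++
i=1 j=0: A[i]=2<=B[j]=8 take 2, i++
i=2 j=0: A[i]=6<=B[j]=8 take 6, i++
i=3 j=0: A[i]=8<=B[j]=8 take 8, i++
i=4 j=0: A[i]=17>B[j]=8 take 8, j++
i=4 j=1: A[i]=17>B[j]=11 take 11, j++
i=4 j=2: A[i]=17>B[j]=15 take 15, j++
i=4 j=3: A[i]=17<=B[j]=17 take 17, i++
i=5 j=3: A[i]=18>B[j]=17 take 17, j++
i=5 j=4: A[i]=18<=B[j]=19 take 18, i++
i=6 j=4: A[i]=21>B[j]=19 take 19, j++
i=6 j=5: A[i]=21<=B[j]=25 take 21, i++
i=7 j=5: A[i]=29>B[j]=25 take 25, j++
i=7 j=6: A[i]=29>B[j]=27 take 27, j++
i=7 j=7: A[i]=29>B[j]=28 take 28, j++
i=7 j=8: A[i]=29<=B[j]=31 take 29, i++
i=8 j=8: A[i]=30<=B[j]=31 take 30, i++
i=9 j=8: A done, take B[j]=31, j++
i=9 j=9: A done, take B[j]=37, j++
i=9 j=10: A done, take B[j]=39, j++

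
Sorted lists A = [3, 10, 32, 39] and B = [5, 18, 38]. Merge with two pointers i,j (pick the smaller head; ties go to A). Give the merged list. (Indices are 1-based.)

[3, 5, 10, 18, 32, 38, 39]

[i=1,j=1] A[i]=3<=B[j]=5 take 3 → i++
[i=2,j=1] A[i]=10>B[j]=5 take 5 → j++
[i=2,j=2] A[i]=10<=B[j]=18 take 10 → i++
[i=3,j=2] A[i]=32>B[j]=18 take 18 → j++
[i=3,j=3] A[i]=32<=B[j]=38 take 32 → i++
[i=4,j=3] A[i]=39>B[j]=38 take 38 → j++
[i=4,j=4] B done, take A[i]=39 → i++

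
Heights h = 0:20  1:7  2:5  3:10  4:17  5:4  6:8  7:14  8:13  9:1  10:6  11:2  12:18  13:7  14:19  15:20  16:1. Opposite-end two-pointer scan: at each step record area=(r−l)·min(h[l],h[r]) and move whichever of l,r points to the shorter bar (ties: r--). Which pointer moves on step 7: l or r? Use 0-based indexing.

l=0 r=16: min(20,1)*16=16 best=16 *, r--
l=0 r=15: min(20,20)*15=300 best=300 *, r--
l=0 r=14: min(20,19)*14=266 best=300, r--
l=0 r=13: min(20,7)*13=91 best=300, r--
l=0 r=12: min(20,18)*12=216 best=300, r--
l=0 r=11: min(20,2)*11=22 best=300, r--
l=0 r=10: min(20,6)*10=60 best=300, r--

r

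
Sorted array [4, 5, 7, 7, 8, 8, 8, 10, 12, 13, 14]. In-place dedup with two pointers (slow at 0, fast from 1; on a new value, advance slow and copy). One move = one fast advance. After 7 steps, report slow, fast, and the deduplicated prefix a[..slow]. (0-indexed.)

slow=0 fast=1: a[fast]=5≠a[slow]=4 write a[1]=5, slow++,fast++
slow=1 fast=2: a[fast]=7≠a[slow]=5 write a[2]=7, slow++,fast++
slow=2 fast=3: a[fast]=7=a[slow] dup, fast++
slow=2 fast=4: a[fast]=8≠a[slow]=7 write a[3]=8, slow++,fast++
slow=3 fast=5: a[fast]=8=a[slow] dup, fast++
slow=3 fast=6: a[fast]=8=a[slow] dup, fast++
slow=3 fast=7: a[fast]=10≠a[slow]=8 write a[4]=10, slow++,fast++

slow=4, fast=8, prefix=[4, 5, 7, 8, 10]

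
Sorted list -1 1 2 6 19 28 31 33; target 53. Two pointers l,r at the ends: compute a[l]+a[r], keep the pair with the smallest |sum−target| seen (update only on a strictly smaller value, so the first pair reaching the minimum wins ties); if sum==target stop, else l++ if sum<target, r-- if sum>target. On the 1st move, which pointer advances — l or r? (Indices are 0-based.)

l

l=0 r=7: -1+33=32 d=21 *, l++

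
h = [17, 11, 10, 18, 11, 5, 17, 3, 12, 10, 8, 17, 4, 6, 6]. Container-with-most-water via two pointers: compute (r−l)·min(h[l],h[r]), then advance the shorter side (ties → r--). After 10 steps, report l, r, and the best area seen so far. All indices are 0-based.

l=0 r=14: min(17,6)*14=84 best=84 *, r--
l=0 r=13: min(17,6)*13=78 best=84, r--
l=0 r=12: min(17,4)*12=48 best=84, r--
l=0 r=11: min(17,17)*11=187 best=187 *, r--
l=0 r=10: min(17,8)*10=80 best=187, r--
l=0 r=9: min(17,10)*9=90 best=187, r--
l=0 r=8: min(17,12)*8=96 best=187, r--
l=0 r=7: min(17,3)*7=21 best=187, r--
l=0 r=6: min(17,17)*6=102 best=187, r--
l=0 r=5: min(17,5)*5=25 best=187, r--

l=0, r=4, best area=187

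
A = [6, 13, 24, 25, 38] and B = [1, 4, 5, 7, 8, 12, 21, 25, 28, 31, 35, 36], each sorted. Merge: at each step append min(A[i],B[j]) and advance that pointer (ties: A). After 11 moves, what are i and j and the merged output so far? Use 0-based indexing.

i=4, j=7, merged so far=[1, 4, 5, 6, 7, 8, 12, 13, 21, 24, 25]

[i=0,j=0] A[i]=6>B[j]=1 take 1 → j++
[i=0,j=1] A[i]=6>B[j]=4 take 4 → j++
[i=0,j=2] A[i]=6>B[j]=5 take 5 → j++
[i=0,j=3] A[i]=6<=B[j]=7 take 6 → i++
[i=1,j=3] A[i]=13>B[j]=7 take 7 → j++
[i=1,j=4] A[i]=13>B[j]=8 take 8 → j++
[i=1,j=5] A[i]=13>B[j]=12 take 12 → j++
[i=1,j=6] A[i]=13<=B[j]=21 take 13 → i++
[i=2,j=6] A[i]=24>B[j]=21 take 21 → j++
[i=2,j=7] A[i]=24<=B[j]=25 take 24 → i++
[i=3,j=7] A[i]=25<=B[j]=25 take 25 → i++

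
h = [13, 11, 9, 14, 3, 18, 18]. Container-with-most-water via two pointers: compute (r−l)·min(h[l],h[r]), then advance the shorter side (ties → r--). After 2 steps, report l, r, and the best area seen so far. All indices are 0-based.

l=0 r=6: min(13,18)*6=78 best=78 *, l++
l=1 r=6: min(11,18)*5=55 best=78, l++

l=2, r=6, best area=78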